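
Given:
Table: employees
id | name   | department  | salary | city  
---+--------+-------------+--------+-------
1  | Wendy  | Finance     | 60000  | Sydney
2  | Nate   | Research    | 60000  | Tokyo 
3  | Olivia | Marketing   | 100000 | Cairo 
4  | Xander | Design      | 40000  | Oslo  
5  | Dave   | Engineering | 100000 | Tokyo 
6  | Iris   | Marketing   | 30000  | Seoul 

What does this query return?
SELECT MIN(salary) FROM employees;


Salaries: 60000, 60000, 100000, 40000, 100000, 30000
MIN = 30000

30000


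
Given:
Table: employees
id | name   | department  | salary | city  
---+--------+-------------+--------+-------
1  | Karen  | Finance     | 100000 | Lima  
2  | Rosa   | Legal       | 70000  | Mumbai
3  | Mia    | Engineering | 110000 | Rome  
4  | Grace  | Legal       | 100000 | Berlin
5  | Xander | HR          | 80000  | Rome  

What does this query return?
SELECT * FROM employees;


SELECT * returns all 5 rows with all columns

5 rows:
1, Karen, Finance, 100000, Lima
2, Rosa, Legal, 70000, Mumbai
3, Mia, Engineering, 110000, Rome
4, Grace, Legal, 100000, Berlin
5, Xander, HR, 80000, Rome


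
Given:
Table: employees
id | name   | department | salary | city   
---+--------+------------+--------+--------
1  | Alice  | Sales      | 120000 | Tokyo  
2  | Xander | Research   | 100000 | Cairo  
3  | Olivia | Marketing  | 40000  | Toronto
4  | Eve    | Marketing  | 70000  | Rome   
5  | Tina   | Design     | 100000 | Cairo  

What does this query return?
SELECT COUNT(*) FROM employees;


COUNT(*) counts all rows

5


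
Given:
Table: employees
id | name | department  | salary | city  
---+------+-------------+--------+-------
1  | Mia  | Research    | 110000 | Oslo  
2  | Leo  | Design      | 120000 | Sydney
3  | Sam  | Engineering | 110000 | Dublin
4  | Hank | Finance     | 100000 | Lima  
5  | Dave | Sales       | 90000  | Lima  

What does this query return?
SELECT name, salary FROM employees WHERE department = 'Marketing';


Filtering: department = 'Marketing'
Matching rows: 0

Empty result set (0 rows)


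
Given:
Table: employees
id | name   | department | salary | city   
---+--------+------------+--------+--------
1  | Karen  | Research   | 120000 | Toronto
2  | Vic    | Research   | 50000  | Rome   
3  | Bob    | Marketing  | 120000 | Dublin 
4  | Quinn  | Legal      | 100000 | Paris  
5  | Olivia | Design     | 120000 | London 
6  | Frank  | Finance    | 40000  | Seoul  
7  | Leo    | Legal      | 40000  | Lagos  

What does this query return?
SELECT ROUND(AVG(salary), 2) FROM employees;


SUM(salary) = 590000
COUNT = 7
ROUND(AVG, 2) = ROUND(590000 / 7, 2) = 84285.71

84285.71


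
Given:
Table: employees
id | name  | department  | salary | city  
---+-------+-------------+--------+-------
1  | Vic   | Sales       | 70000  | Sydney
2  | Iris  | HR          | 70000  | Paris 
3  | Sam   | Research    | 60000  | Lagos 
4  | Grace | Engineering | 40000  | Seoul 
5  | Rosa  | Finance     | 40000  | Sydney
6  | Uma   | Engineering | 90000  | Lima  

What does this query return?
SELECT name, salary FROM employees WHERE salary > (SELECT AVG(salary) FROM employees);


Subquery: AVG(salary) = 61666.67
Filtering: salary > 61666.67
  Vic (70000) -> MATCH
  Iris (70000) -> MATCH
  Uma (90000) -> MATCH


3 rows:
Vic, 70000
Iris, 70000
Uma, 90000


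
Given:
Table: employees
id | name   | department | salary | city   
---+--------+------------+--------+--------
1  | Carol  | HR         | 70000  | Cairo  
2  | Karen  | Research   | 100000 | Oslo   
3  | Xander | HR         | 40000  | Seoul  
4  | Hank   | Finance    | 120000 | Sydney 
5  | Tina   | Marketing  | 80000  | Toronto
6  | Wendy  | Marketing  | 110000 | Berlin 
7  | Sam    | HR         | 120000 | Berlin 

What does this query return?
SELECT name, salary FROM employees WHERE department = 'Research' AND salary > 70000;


Filtering: department = 'Research' AND salary > 70000
Matching: 1 rows

1 rows:
Karen, 100000


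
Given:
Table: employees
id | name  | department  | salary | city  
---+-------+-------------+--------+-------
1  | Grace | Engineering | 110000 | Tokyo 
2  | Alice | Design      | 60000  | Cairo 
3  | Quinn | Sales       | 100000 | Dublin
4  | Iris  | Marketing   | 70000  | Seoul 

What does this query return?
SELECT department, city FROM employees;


Projecting columns: department, city

4 rows:
Engineering, Tokyo
Design, Cairo
Sales, Dublin
Marketing, Seoul


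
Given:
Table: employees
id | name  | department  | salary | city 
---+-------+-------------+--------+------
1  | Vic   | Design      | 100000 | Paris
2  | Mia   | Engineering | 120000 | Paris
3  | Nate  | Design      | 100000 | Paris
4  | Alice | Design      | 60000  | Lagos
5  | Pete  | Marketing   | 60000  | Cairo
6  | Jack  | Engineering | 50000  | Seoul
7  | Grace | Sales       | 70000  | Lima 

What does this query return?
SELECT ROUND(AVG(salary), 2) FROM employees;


SUM(salary) = 560000
COUNT = 7
ROUND(AVG, 2) = ROUND(560000 / 7, 2) = 80000.0

80000.0


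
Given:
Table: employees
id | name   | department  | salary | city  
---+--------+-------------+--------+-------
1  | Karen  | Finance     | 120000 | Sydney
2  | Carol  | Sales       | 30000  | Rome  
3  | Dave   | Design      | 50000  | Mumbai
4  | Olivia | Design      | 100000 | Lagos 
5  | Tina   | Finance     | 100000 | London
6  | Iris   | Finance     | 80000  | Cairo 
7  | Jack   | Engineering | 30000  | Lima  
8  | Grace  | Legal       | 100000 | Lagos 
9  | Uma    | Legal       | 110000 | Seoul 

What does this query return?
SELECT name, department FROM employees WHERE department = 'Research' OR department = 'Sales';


Filtering: department = 'Research' OR 'Sales'
Matching: 1 rows

1 rows:
Carol, Sales


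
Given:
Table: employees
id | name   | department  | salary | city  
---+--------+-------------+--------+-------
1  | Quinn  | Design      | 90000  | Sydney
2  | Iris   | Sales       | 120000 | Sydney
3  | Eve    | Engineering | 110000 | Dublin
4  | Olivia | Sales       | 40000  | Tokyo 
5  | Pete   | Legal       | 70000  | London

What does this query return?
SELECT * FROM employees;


SELECT * returns all 5 rows with all columns

5 rows:
1, Quinn, Design, 90000, Sydney
2, Iris, Sales, 120000, Sydney
3, Eve, Engineering, 110000, Dublin
4, Olivia, Sales, 40000, Tokyo
5, Pete, Legal, 70000, London


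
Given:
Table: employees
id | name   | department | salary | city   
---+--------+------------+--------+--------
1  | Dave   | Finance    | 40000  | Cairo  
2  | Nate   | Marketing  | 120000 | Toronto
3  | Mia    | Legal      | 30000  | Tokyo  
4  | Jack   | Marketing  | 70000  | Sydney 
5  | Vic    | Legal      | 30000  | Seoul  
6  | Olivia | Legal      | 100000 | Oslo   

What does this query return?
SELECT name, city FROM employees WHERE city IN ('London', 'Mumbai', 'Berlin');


Filtering: city IN ('London', 'Mumbai', 'Berlin')
Matching: 0 rows

Empty result set (0 rows)


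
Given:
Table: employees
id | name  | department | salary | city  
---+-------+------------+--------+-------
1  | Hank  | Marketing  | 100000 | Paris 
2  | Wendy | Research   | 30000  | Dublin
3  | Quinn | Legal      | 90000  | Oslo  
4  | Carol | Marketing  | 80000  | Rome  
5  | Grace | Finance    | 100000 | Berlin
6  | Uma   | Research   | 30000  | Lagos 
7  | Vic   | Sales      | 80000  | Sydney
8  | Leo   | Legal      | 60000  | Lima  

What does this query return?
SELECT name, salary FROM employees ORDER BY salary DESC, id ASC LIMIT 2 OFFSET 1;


Sort by salary DESC (id ASC tiebreak), then skip 1 and take 2
Rows 2 through 3

2 rows:
Grace, 100000
Quinn, 90000


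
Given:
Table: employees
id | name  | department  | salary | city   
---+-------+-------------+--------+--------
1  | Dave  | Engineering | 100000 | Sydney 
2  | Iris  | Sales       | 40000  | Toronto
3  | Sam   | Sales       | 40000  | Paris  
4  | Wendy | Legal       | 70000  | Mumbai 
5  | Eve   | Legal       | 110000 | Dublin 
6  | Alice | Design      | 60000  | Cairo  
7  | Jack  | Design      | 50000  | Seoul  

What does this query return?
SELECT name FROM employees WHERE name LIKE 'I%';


LIKE 'I%' matches names starting with 'I'
Matching: 1

1 rows:
Iris


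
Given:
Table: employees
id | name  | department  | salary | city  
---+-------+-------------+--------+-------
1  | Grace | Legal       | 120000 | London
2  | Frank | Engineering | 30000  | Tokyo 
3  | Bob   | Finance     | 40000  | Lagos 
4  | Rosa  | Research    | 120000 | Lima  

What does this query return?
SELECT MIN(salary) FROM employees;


Salaries: 120000, 30000, 40000, 120000
MIN = 30000

30000


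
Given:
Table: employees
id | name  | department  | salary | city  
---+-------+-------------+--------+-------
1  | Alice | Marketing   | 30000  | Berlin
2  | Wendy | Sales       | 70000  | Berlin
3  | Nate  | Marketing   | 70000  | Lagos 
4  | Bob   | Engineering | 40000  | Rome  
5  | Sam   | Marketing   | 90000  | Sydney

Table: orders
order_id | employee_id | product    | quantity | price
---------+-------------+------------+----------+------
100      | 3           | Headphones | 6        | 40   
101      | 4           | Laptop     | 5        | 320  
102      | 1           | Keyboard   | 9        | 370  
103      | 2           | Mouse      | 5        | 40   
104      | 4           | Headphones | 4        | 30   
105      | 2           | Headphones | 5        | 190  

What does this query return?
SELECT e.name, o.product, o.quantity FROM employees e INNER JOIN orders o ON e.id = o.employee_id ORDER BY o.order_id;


Joining employees.id = orders.employee_id:
  employee Nate (id=3) -> order Headphones
  employee Bob (id=4) -> order Laptop
  employee Alice (id=1) -> order Keyboard
  employee Wendy (id=2) -> order Mouse
  employee Bob (id=4) -> order Headphones
  employee Wendy (id=2) -> order Headphones


6 rows:
Nate, Headphones, 6
Bob, Laptop, 5
Alice, Keyboard, 9
Wendy, Mouse, 5
Bob, Headphones, 4
Wendy, Headphones, 5


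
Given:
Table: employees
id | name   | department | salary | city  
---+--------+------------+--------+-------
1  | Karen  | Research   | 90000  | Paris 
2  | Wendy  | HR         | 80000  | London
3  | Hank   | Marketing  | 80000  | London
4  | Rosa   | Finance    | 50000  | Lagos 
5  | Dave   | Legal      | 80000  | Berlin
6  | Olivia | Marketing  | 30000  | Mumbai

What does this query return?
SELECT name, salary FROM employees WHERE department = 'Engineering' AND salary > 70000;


Filtering: department = 'Engineering' AND salary > 70000
Matching: 0 rows

Empty result set (0 rows)


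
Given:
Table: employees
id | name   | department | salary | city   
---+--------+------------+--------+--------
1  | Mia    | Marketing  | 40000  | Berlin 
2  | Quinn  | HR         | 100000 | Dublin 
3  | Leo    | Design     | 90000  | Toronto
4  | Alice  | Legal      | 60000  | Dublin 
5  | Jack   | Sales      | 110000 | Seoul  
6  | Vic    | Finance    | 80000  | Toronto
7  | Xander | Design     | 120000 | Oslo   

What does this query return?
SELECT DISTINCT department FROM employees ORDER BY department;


All 'department' values (row order): Marketing, HR, Design, Legal, Sales, Finance, Design
Removing duplicates leaves 6 unique value(s).

6 values:
Design
Finance
HR
Legal
Marketing
Sales


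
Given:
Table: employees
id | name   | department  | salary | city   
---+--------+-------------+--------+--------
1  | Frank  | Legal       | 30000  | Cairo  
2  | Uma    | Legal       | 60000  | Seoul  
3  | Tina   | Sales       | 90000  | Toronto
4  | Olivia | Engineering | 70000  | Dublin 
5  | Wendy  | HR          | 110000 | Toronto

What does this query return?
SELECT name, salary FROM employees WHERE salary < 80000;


Filtering: salary < 80000
Matching: 3 rows

3 rows:
Frank, 30000
Uma, 60000
Olivia, 70000


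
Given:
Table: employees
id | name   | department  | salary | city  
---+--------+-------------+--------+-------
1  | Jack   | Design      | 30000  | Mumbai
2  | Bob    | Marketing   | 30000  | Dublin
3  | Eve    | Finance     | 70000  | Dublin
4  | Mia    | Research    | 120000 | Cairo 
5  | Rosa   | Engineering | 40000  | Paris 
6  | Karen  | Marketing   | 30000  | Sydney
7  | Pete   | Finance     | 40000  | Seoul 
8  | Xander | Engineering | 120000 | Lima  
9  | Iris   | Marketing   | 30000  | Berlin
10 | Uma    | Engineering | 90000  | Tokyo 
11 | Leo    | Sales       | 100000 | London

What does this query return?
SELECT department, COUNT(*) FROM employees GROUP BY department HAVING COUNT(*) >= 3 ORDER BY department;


Groups with count >= 3:
  Engineering: 3 -> PASS
  Marketing: 3 -> PASS
  Design: 1 -> filtered out
  Finance: 2 -> filtered out
  Research: 1 -> filtered out
  Sales: 1 -> filtered out


2 groups:
Engineering, 3
Marketing, 3


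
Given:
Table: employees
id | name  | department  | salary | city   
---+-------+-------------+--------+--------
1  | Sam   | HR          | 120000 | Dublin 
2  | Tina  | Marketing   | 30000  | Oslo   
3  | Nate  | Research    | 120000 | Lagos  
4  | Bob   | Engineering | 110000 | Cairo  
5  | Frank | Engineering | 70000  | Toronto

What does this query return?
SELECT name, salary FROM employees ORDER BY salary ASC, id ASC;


Sorting by salary ASC, then id ASC for ties

5 rows:
Tina, 30000
Frank, 70000
Bob, 110000
Sam, 120000
Nate, 120000


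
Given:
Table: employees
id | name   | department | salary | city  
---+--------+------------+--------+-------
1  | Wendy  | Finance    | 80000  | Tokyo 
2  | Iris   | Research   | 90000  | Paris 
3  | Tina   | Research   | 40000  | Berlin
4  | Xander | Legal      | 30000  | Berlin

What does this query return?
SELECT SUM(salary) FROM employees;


SUM(salary) = 80000 + 90000 + 40000 + 30000 = 240000

240000


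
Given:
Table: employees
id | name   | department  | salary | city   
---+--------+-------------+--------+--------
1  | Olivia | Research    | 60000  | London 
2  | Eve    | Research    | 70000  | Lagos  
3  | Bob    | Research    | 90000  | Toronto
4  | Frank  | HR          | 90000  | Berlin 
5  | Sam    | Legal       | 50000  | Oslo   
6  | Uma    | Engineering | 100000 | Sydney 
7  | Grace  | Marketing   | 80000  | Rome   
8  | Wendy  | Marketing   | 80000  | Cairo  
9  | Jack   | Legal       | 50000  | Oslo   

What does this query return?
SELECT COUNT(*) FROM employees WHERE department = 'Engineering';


Counting rows where department = 'Engineering'
  Uma -> MATCH


1


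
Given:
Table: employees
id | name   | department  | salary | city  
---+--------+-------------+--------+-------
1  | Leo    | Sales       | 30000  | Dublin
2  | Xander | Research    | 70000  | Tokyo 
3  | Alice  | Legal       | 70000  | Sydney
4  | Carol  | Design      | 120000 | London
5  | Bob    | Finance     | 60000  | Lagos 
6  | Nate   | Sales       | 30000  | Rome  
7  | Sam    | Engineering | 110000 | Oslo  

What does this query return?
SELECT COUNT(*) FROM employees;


COUNT(*) counts all rows

7


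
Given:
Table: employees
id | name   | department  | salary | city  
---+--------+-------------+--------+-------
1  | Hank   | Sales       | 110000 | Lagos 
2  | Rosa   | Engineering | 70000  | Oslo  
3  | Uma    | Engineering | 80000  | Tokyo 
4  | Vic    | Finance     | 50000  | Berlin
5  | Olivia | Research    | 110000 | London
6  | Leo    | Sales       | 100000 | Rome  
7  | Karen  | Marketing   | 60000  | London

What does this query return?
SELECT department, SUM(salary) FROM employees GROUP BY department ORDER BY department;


Summing salary within each department:
  Engineering: 70000 + 80000 = 150000
  Finance: 50000 = 50000
  Marketing: 60000 = 60000
  Research: 110000 = 110000
  Sales: 110000 + 100000 = 210000


5 groups:
Engineering, 150000
Finance, 50000
Marketing, 60000
Research, 110000
Sales, 210000


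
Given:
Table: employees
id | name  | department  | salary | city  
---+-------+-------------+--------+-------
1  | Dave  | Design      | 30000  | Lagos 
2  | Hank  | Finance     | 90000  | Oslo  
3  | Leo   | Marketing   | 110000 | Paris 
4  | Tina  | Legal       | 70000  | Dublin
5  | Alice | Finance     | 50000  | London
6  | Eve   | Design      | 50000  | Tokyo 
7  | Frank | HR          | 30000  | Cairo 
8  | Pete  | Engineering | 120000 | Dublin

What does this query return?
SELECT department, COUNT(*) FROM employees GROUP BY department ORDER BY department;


Assigning each row to its department group:
  Dave -> Design
  Hank -> Finance
  Leo -> Marketing
  Tina -> Legal
  Alice -> Finance
  Eve -> Design
  Frank -> HR
  Pete -> Engineering


6 groups:
Design, 2
Engineering, 1
Finance, 2
HR, 1
Legal, 1
Marketing, 1


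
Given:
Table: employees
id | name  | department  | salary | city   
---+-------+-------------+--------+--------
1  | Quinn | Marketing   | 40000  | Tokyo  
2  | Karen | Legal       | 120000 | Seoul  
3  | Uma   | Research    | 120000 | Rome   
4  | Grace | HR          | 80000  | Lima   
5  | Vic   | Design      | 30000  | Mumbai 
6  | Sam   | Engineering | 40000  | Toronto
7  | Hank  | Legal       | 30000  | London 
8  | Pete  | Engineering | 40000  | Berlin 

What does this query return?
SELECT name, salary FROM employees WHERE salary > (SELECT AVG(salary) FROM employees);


Subquery: AVG(salary) = 62500.0
Filtering: salary > 62500.0
  Karen (120000) -> MATCH
  Uma (120000) -> MATCH
  Grace (80000) -> MATCH


3 rows:
Karen, 120000
Uma, 120000
Grace, 80000


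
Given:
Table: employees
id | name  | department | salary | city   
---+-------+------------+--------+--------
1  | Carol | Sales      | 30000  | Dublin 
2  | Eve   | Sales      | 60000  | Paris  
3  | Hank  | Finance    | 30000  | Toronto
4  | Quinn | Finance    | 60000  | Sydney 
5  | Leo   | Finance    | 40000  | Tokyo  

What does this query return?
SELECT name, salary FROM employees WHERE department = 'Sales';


Filtering: department = 'Sales'
Matching rows: 2

2 rows:
Carol, 30000
Eve, 60000


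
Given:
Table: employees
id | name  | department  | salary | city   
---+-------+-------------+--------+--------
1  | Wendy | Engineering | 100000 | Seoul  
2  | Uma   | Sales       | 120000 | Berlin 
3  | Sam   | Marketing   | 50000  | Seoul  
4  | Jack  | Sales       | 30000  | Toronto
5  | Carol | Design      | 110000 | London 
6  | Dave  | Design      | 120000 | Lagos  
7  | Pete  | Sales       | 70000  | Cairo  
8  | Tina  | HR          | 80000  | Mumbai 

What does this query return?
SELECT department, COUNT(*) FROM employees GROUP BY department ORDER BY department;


Assigning each row to its department group:
  Wendy -> Engineering
  Uma -> Sales
  Sam -> Marketing
  Jack -> Sales
  Carol -> Design
  Dave -> Design
  Pete -> Sales
  Tina -> HR


5 groups:
Design, 2
Engineering, 1
HR, 1
Marketing, 1
Sales, 3


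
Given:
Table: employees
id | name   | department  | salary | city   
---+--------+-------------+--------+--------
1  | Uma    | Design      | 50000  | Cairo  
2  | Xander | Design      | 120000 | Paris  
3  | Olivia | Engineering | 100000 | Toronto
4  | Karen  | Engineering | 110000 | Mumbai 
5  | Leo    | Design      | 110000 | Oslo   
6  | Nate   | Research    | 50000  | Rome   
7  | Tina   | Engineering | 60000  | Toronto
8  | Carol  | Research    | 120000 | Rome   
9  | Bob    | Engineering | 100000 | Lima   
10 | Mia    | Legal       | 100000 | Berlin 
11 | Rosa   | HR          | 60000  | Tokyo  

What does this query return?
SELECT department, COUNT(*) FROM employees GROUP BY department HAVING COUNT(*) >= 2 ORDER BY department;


Groups with count >= 2:
  Design: 3 -> PASS
  Engineering: 4 -> PASS
  Research: 2 -> PASS
  HR: 1 -> filtered out
  Legal: 1 -> filtered out


3 groups:
Design, 3
Engineering, 4
Research, 2


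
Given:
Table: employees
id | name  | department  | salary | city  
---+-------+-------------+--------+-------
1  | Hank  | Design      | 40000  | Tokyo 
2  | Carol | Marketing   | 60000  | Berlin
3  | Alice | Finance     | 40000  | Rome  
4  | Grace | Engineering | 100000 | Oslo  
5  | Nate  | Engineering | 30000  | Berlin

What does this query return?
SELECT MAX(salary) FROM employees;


Salaries: 40000, 60000, 40000, 100000, 30000
MAX = 100000

100000


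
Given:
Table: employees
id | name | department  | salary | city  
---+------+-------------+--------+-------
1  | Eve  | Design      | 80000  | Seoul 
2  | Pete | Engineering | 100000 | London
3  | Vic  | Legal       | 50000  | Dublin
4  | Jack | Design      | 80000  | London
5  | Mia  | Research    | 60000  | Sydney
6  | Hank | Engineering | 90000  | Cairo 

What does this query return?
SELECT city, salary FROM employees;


Projecting columns: city, salary

6 rows:
Seoul, 80000
London, 100000
Dublin, 50000
London, 80000
Sydney, 60000
Cairo, 90000


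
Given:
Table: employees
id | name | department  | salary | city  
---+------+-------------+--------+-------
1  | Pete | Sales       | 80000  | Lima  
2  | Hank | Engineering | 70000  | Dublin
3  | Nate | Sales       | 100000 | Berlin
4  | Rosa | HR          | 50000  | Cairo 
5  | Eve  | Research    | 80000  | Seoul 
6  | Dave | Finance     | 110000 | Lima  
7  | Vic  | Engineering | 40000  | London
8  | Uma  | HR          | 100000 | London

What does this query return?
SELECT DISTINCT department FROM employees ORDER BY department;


All 'department' values (row order): Sales, Engineering, Sales, HR, Research, Finance, Engineering, HR
Removing duplicates leaves 5 unique value(s).

5 values:
Engineering
Finance
HR
Research
Sales


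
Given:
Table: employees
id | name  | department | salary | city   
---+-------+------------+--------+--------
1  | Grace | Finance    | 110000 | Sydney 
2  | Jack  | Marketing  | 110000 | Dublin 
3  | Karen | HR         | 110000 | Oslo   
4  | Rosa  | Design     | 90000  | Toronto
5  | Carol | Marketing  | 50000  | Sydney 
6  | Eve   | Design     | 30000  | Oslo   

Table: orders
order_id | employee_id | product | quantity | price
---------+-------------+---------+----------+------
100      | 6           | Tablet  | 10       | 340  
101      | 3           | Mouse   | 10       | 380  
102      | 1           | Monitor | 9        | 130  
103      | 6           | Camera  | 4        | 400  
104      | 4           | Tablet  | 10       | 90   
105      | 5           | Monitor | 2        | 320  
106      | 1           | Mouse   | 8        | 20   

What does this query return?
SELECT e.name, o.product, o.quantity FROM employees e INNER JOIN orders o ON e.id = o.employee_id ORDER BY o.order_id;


Joining employees.id = orders.employee_id:
  employee Eve (id=6) -> order Tablet
  employee Karen (id=3) -> order Mouse
  employee Grace (id=1) -> order Monitor
  employee Eve (id=6) -> order Camera
  employee Rosa (id=4) -> order Tablet
  employee Carol (id=5) -> order Monitor
  employee Grace (id=1) -> order Mouse


7 rows:
Eve, Tablet, 10
Karen, Mouse, 10
Grace, Monitor, 9
Eve, Camera, 4
Rosa, Tablet, 10
Carol, Monitor, 2
Grace, Mouse, 8


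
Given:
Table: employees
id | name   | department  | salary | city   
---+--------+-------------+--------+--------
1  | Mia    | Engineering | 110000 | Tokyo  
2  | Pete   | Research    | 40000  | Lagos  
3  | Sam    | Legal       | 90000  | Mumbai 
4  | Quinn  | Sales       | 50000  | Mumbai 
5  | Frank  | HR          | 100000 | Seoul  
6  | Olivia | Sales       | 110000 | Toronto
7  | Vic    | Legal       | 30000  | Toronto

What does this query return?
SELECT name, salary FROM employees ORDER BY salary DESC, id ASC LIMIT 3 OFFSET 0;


Sort by salary DESC (id ASC tiebreak), then skip 0 and take 3
Rows 1 through 3

3 rows:
Mia, 110000
Olivia, 110000
Frank, 100000


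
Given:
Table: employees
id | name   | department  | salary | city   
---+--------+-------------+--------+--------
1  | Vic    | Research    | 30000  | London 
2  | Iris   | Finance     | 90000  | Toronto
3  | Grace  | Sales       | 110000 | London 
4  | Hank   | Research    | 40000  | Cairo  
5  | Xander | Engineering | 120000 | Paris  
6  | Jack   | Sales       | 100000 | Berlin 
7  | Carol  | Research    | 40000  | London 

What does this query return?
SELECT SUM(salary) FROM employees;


SUM(salary) = 30000 + 90000 + 110000 + 40000 + 120000 + 100000 + 40000 = 530000

530000


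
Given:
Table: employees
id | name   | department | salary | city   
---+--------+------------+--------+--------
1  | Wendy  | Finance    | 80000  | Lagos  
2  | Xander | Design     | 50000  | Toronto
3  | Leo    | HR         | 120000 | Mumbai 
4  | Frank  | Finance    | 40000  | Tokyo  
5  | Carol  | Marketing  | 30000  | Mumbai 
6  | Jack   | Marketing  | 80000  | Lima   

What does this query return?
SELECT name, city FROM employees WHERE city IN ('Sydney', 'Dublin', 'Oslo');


Filtering: city IN ('Sydney', 'Dublin', 'Oslo')
Matching: 0 rows

Empty result set (0 rows)


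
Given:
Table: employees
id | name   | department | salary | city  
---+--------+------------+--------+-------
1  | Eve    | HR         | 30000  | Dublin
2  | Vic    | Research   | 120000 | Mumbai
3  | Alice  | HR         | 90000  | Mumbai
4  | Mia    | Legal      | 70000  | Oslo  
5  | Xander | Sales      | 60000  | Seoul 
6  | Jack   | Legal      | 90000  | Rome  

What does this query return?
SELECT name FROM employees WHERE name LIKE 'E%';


LIKE 'E%' matches names starting with 'E'
Matching: 1

1 rows:
Eve


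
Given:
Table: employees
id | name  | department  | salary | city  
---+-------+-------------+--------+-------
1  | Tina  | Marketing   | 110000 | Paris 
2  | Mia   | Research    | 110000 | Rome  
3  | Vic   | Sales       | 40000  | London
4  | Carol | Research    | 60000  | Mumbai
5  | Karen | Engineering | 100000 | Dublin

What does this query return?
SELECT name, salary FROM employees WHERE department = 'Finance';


Filtering: department = 'Finance'
Matching rows: 0

Empty result set (0 rows)


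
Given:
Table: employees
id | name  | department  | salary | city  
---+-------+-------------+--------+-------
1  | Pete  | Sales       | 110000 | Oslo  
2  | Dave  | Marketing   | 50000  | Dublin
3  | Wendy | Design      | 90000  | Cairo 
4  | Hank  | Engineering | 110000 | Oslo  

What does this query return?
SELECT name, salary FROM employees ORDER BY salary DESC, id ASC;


Sorting by salary DESC, then id ASC for ties

4 rows:
Pete, 110000
Hank, 110000
Wendy, 90000
Dave, 50000


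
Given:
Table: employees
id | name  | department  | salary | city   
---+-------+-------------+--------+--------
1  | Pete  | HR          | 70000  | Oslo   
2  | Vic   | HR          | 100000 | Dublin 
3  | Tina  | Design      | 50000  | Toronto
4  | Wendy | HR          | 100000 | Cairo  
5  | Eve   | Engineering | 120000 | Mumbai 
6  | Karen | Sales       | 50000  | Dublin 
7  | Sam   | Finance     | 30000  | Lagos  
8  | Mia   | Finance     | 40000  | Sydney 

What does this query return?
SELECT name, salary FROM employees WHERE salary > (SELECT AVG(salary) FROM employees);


Subquery: AVG(salary) = 70000.0
Filtering: salary > 70000.0
  Vic (100000) -> MATCH
  Wendy (100000) -> MATCH
  Eve (120000) -> MATCH


3 rows:
Vic, 100000
Wendy, 100000
Eve, 120000


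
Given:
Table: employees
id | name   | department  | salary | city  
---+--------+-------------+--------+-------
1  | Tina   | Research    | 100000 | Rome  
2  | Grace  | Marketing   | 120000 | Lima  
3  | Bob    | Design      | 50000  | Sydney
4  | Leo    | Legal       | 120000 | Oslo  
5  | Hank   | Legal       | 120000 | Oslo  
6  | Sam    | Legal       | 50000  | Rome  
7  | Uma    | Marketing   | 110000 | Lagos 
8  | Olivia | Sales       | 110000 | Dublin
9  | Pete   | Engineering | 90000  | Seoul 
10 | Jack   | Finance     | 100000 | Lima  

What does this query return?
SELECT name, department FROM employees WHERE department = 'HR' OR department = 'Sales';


Filtering: department = 'HR' OR 'Sales'
Matching: 1 rows

1 rows:
Olivia, Sales


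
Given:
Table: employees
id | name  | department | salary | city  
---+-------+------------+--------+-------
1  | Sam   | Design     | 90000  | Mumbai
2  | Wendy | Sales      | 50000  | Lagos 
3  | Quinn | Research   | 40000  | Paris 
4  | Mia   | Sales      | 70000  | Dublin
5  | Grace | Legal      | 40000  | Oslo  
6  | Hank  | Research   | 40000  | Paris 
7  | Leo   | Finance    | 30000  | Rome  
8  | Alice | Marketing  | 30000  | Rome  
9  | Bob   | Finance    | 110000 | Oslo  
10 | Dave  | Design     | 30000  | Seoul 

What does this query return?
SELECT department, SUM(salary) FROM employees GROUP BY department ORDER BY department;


Summing salary within each department:
  Design: 90000 + 30000 = 120000
  Finance: 30000 + 110000 = 140000
  Legal: 40000 = 40000
  Marketing: 30000 = 30000
  Research: 40000 + 40000 = 80000
  Sales: 50000 + 70000 = 120000


6 groups:
Design, 120000
Finance, 140000
Legal, 40000
Marketing, 30000
Research, 80000
Sales, 120000


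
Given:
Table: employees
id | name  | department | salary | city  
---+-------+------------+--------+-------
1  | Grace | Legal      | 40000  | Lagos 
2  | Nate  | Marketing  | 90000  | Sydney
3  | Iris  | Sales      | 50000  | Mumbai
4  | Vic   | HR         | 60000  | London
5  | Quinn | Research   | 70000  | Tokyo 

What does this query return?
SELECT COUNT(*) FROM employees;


COUNT(*) counts all rows

5


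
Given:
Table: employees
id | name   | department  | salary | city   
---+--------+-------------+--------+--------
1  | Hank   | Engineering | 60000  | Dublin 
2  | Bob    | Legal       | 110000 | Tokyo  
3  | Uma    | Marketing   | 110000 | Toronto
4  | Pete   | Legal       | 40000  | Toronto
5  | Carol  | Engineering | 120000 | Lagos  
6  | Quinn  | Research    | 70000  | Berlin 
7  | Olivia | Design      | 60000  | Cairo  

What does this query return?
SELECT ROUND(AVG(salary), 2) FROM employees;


SUM(salary) = 570000
COUNT = 7
ROUND(AVG, 2) = ROUND(570000 / 7, 2) = 81428.57

81428.57


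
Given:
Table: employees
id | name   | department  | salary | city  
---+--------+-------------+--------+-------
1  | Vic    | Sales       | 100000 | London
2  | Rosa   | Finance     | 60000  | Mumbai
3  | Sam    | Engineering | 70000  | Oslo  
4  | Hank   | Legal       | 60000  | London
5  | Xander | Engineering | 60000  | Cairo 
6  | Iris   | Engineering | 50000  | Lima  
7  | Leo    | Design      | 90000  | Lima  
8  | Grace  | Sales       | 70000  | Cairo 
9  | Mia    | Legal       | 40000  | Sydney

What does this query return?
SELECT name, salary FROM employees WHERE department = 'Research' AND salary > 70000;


Filtering: department = 'Research' AND salary > 70000
Matching: 0 rows

Empty result set (0 rows)


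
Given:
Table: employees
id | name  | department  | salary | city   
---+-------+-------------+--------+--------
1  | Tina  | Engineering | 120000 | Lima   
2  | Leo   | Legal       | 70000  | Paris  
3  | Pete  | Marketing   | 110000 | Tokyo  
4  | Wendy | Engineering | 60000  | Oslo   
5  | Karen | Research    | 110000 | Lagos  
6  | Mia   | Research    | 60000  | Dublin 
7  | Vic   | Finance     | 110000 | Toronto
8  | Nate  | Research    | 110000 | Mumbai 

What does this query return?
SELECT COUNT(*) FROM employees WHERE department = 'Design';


Counting rows where department = 'Design'


0


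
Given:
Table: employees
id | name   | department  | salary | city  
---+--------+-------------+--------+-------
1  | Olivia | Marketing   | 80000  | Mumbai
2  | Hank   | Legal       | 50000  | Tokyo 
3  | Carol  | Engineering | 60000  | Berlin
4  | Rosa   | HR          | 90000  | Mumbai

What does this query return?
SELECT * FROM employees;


SELECT * returns all 4 rows with all columns

4 rows:
1, Olivia, Marketing, 80000, Mumbai
2, Hank, Legal, 50000, Tokyo
3, Carol, Engineering, 60000, Berlin
4, Rosa, HR, 90000, Mumbai


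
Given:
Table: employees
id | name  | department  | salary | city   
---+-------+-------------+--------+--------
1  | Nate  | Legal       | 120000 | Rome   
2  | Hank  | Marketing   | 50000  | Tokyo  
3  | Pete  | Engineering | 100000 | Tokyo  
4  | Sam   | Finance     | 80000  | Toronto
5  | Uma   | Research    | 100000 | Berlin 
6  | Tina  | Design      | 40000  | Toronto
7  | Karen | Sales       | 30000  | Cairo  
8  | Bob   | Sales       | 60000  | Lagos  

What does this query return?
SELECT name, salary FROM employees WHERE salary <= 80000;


Filtering: salary <= 80000
Matching: 5 rows

5 rows:
Hank, 50000
Sam, 80000
Tina, 40000
Karen, 30000
Bob, 60000


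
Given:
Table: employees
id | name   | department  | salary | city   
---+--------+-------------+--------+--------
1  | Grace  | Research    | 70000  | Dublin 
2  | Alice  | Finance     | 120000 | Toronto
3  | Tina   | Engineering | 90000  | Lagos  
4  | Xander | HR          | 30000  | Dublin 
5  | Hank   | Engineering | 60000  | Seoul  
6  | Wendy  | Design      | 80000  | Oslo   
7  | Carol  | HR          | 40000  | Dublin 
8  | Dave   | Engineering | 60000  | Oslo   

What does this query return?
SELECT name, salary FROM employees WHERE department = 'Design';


Filtering: department = 'Design'
Matching rows: 1

1 rows:
Wendy, 80000


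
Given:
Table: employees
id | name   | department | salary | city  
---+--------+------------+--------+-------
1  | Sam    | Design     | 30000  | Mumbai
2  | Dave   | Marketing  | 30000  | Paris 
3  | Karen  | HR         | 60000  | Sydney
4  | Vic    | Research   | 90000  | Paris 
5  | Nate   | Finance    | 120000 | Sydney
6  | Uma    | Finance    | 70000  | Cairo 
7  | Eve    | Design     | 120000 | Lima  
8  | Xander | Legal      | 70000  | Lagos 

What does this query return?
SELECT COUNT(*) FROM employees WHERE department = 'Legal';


Counting rows where department = 'Legal'
  Xander -> MATCH


1


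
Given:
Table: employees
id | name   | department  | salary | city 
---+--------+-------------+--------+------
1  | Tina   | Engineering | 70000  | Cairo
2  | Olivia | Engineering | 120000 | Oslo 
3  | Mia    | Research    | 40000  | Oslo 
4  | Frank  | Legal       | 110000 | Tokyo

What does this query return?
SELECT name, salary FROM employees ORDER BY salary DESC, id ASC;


Sorting by salary DESC, then id ASC for ties

4 rows:
Olivia, 120000
Frank, 110000
Tina, 70000
Mia, 40000


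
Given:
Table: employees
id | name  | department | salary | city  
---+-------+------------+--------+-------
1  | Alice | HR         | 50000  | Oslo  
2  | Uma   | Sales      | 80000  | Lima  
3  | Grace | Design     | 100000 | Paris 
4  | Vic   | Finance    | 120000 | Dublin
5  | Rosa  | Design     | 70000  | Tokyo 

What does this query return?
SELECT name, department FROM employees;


Projecting columns: name, department

5 rows:
Alice, HR
Uma, Sales
Grace, Design
Vic, Finance
Rosa, Design


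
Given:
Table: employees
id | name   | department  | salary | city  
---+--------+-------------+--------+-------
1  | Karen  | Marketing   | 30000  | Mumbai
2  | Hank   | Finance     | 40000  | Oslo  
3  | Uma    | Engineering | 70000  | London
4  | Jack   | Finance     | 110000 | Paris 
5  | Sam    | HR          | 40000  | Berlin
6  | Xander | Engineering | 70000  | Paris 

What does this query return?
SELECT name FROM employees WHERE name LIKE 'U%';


LIKE 'U%' matches names starting with 'U'
Matching: 1

1 rows:
Uma


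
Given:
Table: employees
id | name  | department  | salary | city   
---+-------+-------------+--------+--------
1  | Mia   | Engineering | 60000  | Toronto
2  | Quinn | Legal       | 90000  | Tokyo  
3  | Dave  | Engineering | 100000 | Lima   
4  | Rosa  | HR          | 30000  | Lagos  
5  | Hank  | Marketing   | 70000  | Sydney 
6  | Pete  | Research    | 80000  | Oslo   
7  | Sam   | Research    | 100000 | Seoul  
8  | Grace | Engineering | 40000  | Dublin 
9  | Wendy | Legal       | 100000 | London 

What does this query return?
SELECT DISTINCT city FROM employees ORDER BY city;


All 'city' values (row order): Toronto, Tokyo, Lima, Lagos, Sydney, Oslo, Seoul, Dublin, London
Removing duplicates leaves 9 unique value(s).

9 values:
Dublin
Lagos
Lima
London
Oslo
Seoul
Sydney
Tokyo
Toronto


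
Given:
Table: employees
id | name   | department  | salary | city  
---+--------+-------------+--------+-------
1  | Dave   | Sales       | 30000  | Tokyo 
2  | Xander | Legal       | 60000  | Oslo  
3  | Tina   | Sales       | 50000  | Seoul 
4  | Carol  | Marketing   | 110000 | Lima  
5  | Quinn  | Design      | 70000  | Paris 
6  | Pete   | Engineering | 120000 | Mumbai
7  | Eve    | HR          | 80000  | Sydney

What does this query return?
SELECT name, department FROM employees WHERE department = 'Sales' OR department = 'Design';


Filtering: department = 'Sales' OR 'Design'
Matching: 3 rows

3 rows:
Dave, Sales
Tina, Sales
Quinn, Design


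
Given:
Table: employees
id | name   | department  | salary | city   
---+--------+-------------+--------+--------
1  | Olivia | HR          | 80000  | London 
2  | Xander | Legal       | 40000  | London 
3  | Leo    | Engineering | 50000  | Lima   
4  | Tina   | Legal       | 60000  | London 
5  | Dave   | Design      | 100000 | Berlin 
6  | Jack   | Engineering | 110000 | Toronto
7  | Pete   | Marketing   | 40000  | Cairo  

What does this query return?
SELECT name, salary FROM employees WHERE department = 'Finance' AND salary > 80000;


Filtering: department = 'Finance' AND salary > 80000
Matching: 0 rows

Empty result set (0 rows)


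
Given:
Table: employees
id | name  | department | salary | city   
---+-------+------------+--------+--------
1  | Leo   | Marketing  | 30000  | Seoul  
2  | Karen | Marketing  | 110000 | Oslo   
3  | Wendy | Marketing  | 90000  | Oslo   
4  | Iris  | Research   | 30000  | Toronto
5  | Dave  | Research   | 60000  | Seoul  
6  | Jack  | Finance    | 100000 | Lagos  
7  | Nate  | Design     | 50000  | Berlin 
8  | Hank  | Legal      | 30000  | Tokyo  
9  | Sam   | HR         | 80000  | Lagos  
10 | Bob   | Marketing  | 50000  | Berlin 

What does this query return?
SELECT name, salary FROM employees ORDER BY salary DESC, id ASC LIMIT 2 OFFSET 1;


Sort by salary DESC (id ASC tiebreak), then skip 1 and take 2
Rows 2 through 3

2 rows:
Jack, 100000
Wendy, 90000


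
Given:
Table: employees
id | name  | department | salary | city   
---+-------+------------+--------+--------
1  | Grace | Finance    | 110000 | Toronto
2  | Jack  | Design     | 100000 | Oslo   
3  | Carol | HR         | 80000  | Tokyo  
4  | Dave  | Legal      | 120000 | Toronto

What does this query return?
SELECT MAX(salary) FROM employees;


Salaries: 110000, 100000, 80000, 120000
MAX = 120000

120000


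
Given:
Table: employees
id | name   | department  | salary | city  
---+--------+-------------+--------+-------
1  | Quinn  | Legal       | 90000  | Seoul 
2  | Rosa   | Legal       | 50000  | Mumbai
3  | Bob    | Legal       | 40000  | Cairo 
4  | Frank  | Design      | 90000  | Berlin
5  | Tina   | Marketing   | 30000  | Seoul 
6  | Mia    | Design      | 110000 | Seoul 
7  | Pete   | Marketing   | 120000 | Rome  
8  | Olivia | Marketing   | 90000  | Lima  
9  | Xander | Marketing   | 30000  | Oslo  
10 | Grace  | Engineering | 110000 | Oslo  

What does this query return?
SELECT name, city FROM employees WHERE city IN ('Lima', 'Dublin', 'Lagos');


Filtering: city IN ('Lima', 'Dublin', 'Lagos')
Matching: 1 rows

1 rows:
Olivia, Lima


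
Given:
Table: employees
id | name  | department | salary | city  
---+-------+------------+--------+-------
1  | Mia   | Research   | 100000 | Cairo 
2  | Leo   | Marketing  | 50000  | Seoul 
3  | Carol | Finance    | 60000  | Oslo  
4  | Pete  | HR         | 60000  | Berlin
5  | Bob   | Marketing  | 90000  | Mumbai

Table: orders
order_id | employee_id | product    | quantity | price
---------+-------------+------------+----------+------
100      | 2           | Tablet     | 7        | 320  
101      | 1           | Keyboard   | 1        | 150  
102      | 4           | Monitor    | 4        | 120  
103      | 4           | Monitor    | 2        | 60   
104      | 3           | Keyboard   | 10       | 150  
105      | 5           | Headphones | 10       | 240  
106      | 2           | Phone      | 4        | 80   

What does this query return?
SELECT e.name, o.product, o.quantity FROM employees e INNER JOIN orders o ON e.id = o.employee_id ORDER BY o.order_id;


Joining employees.id = orders.employee_id:
  employee Leo (id=2) -> order Tablet
  employee Mia (id=1) -> order Keyboard
  employee Pete (id=4) -> order Monitor
  employee Pete (id=4) -> order Monitor
  employee Carol (id=3) -> order Keyboard
  employee Bob (id=5) -> order Headphones
  employee Leo (id=2) -> order Phone


7 rows:
Leo, Tablet, 7
Mia, Keyboard, 1
Pete, Monitor, 4
Pete, Monitor, 2
Carol, Keyboard, 10
Bob, Headphones, 10
Leo, Phone, 4
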